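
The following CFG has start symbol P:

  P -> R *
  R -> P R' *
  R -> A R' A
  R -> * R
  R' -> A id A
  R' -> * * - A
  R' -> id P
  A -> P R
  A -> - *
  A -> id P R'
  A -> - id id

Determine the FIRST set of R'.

From R' -> A id A: add FIRST(A) = { *, -, id }.
R' -> * * - A contributes {*}.
R' -> id P contributes {id}.
Union: FIRST(R') = { *, -, id }.

{ *, -, id }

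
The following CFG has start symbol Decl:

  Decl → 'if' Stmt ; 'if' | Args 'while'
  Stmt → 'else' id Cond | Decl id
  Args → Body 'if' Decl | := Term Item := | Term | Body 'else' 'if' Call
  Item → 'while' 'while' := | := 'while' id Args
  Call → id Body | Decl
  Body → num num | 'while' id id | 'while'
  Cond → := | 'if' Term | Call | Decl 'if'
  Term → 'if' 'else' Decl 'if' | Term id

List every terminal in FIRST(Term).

{ 'if' }

Term → 'if' 'else' Decl 'if' contributes {'if'}.
From Term → Term id: add FIRST(Term) = { 'if' }.
Union: FIRST(Term) = { 'if' }.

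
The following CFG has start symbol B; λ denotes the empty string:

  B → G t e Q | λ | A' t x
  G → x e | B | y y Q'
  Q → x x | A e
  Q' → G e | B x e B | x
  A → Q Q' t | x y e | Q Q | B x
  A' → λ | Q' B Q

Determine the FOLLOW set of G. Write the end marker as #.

{ e, t }

In B → G t e Q: add FIRST(t e Q) = { t }.
In Q' → G e: add FIRST(e) = { e }.
Union: FOLLOW(G) = { e, t }.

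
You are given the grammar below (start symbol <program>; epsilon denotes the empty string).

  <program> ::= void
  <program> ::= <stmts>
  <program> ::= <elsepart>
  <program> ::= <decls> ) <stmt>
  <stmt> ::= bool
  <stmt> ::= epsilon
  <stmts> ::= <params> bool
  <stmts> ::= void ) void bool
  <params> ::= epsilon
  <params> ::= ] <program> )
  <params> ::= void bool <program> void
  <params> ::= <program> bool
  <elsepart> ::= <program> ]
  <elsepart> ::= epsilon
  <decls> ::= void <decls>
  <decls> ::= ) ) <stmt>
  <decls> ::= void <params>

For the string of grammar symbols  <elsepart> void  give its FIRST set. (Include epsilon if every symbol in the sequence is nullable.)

{ ), ], bool, void }

Add FIRST(<elsepart>)\{epsilon} = { ), ], bool, void }; <elsepart> is nullable, continue.
void is a terminal; add {void} and stop.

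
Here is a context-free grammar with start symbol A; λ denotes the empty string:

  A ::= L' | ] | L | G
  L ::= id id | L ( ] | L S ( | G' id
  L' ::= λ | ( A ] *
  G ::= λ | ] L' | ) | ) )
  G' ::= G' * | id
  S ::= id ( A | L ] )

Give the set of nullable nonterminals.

{ A, G, L' }

Directly nullable (have an λ-production): L', G.
A ::= L' with every symbol nullable, so A is nullable.
No other nonterminal has a production whose RHS symbols are all nullable.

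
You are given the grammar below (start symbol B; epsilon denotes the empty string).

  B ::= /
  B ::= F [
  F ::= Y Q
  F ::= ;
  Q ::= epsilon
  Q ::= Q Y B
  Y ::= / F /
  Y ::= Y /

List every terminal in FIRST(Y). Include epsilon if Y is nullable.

Y ::= / F / contributes {/}.
From Y ::= Y /: add FIRST(Y) = { / }.
Union: FIRST(Y) = { / }.

{ / }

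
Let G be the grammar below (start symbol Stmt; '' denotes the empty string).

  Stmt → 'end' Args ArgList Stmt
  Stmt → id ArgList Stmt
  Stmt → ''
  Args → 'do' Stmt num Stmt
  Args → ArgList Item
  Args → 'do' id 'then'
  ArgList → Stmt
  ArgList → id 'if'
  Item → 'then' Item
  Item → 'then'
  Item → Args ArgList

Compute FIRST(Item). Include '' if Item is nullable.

{ 'do', 'end', 'then', id }

Item → 'then' Item contributes {'then'}.
Item → 'then' contributes {'then'}.
From Item → Args ArgList: add FIRST(Args) = { 'do', 'end', 'then', id }.
Union: FIRST(Item) = { 'do', 'end', 'then', id }.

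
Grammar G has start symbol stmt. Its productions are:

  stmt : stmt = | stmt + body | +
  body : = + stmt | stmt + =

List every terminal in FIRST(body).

{ +, = }

body : = + stmt contributes {=}.
From body : stmt + =: add FIRST(stmt) = { + }.
Union: FIRST(body) = { +, = }.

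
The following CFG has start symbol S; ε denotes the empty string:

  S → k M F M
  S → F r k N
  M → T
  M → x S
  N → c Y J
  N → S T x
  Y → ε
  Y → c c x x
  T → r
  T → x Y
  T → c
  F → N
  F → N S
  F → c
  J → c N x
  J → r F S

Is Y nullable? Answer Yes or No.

Y has an ε-production, so Y ⇒ ε.

Yes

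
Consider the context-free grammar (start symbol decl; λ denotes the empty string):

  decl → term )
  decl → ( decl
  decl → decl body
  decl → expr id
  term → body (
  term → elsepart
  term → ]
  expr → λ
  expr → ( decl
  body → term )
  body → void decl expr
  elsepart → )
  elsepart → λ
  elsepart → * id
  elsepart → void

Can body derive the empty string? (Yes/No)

Nullable nonterminals: elsepart, expr, term.
No production of body has an RHS whose symbols are all nullable, so body is not nullable.

No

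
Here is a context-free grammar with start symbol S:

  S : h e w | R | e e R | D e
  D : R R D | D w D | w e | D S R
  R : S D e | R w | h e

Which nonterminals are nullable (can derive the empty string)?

No nonterminal has an empty production or an RHS whose symbols are all nullable.

{ } (none)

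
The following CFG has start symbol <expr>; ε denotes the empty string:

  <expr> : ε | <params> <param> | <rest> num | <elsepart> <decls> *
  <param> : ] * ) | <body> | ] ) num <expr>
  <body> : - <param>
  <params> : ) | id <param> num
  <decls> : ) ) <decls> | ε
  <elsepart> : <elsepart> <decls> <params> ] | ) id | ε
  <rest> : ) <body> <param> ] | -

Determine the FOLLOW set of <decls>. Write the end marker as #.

In <expr> : <elsepart> <decls> *: add FIRST(*) = { * }.
In <decls> : ) ) <decls>: <decls> is at the end, add FOLLOW(<decls>) = { ), *, id }.
In <elsepart> : <elsepart> <decls> <params> ]: add FIRST(<params> ]) = { ), id }.
Union: FOLLOW(<decls>) = { ), *, id }.

{ ), *, id }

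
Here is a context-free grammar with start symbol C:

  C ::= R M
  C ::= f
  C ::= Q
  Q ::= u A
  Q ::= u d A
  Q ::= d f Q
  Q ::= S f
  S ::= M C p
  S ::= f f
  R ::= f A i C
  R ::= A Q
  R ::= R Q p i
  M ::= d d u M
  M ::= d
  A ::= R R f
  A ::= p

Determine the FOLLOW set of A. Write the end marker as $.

In Q ::= u A: A is at the end, add FOLLOW(Q) = { $, d, f, p, u }.
In Q ::= u d A: A is at the end, add FOLLOW(Q) = { $, d, f, p, u }.
In R ::= f A i C: add FIRST(i C) = { i }.
In R ::= A Q: add FIRST(Q) = { d, f, u }.
Union: FOLLOW(A) = { $, d, f, i, p, u }.

{ $, d, f, i, p, u }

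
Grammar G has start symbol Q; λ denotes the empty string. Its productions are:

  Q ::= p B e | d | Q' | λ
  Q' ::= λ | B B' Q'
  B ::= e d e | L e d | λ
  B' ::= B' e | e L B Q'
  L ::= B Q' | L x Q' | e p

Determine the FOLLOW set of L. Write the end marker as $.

{ $, e, x }

In B ::= L e d: add FIRST(e d) = { e }.
In B' ::= e L B Q': add FIRST(B Q')\{λ} = { e, x }.
  Since B Q' is nullable, also add FOLLOW(B') = { $, e, x }.
In L ::= L x Q': add FIRST(x Q') = { x }.
Union: FOLLOW(L) = { $, e, x }.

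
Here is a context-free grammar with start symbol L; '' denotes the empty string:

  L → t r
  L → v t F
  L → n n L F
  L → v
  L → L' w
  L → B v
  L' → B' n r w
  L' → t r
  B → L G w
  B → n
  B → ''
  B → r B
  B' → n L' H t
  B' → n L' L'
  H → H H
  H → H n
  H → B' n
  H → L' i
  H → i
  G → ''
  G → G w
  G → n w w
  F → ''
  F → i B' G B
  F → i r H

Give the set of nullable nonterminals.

Directly nullable (have an ''-production): B, G, F.
No other nonterminal has a production whose RHS symbols are all nullable.

{ B, F, G }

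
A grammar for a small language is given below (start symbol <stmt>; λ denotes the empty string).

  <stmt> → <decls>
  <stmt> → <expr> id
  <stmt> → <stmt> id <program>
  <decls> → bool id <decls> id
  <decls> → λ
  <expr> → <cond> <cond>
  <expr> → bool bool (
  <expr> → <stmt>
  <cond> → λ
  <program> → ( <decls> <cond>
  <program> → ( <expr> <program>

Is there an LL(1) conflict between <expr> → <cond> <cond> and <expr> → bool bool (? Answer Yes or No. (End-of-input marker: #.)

FIRST(<cond> <cond>) = { λ } and FIRST(bool bool () = { bool }.
The first is nullable but FOLLOW(<expr>) = { (, id } is disjoint from FIRST of the second.

No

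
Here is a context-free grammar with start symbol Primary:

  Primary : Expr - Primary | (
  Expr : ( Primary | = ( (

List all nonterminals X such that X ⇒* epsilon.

{ } (none)

No nonterminal has an empty production or an RHS whose symbols are all nullable.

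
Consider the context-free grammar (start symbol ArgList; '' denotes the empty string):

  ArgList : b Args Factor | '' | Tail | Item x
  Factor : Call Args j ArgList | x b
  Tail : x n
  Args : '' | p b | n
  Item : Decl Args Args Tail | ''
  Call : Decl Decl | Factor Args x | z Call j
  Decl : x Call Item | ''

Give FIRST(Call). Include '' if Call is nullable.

{ j, n, p, x, z, '' }

From Call : Decl Decl: Decl, Decl nullable, take FIRST(Decl) ∪ FIRST(Decl) = { x }; also '' since the whole RHS is nullable.
From Call : Factor Args x: add FIRST(Factor) = { j, n, p, x, z }.
Call : z Call j contributes {z}.
Union: FIRST(Call) = { j, n, p, x, z, '' }.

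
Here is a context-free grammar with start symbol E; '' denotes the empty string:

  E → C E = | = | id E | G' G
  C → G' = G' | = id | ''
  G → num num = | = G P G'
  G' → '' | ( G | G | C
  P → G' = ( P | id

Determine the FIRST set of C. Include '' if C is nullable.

From C → G' = G': G' nullable, take FIRST(G') ∪ {=} = { (, =, num }.
C → = id contributes {=}.
C → '' contributes ''.
Union: FIRST(C) = { (, =, num, '' }.

{ (, =, num, '' }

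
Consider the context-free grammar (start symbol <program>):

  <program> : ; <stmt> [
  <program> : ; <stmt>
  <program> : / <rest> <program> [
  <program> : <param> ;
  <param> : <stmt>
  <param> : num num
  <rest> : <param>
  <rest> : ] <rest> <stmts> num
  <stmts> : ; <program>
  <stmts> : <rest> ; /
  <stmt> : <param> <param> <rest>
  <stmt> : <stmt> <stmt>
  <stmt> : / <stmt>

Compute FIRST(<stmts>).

{ /, ;, ], num }

<stmts> : ; <program> contributes {;}.
From <stmts> : <rest> ; /: add FIRST(<rest>) = { /, ], num }.
Union: FIRST(<stmts>) = { /, ;, ], num }.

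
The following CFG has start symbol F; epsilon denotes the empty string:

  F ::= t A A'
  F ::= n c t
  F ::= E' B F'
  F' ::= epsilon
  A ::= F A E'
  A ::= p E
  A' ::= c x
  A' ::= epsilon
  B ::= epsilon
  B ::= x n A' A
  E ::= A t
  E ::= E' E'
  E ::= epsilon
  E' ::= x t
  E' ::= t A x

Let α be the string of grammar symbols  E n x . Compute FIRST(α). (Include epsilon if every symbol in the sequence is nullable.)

Add FIRST(E)\{epsilon} = { n, p, t, x }; E is nullable, continue.
n is a terminal; add {n} and stop.

{ n, p, t, x }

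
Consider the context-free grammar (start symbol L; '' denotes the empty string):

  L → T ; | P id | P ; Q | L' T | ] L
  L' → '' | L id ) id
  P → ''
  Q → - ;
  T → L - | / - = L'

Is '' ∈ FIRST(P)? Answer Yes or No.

Yes

P has an ''-production, so P ⇒ ''.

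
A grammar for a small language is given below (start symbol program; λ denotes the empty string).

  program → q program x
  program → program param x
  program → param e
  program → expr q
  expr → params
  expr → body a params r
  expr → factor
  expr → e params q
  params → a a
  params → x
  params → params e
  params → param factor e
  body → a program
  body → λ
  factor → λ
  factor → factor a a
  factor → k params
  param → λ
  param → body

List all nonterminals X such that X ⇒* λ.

Directly nullable (have an λ-production): body, factor, param.
expr → factor with every symbol nullable, so expr is nullable.
No other nonterminal has a production whose RHS symbols are all nullable.

{ body, expr, factor, param }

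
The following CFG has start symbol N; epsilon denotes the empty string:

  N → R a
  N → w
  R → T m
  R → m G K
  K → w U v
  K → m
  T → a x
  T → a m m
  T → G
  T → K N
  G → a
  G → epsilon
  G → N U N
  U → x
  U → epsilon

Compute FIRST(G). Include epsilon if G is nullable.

G → a contributes {a}.
G → epsilon contributes epsilon.
From G → N U N: add FIRST(N) = { a, m, w }.
Union: FIRST(G) = { a, m, w, epsilon }.

{ a, m, w, epsilon }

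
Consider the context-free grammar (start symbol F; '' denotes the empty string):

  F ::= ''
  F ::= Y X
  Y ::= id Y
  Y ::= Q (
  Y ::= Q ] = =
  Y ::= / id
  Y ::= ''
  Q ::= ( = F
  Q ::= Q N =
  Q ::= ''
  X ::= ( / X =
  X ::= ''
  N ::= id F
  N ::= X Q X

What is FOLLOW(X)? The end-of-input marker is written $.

{ $, (, =, ], id }

In F ::= Y X: X is at the end, add FOLLOW(F) = { $, (, =, ], id }.
In X ::= ( / X =: add FIRST(=) = { = }.
In N ::= X Q X: add FIRST(Q X)\{''} = { (, =, id }.
  Since Q X is nullable, also add FOLLOW(N) = { = }.
In N ::= X Q X: X is at the end, add FOLLOW(N) = { = }.
Union: FOLLOW(X) = { $, (, =, ], id }.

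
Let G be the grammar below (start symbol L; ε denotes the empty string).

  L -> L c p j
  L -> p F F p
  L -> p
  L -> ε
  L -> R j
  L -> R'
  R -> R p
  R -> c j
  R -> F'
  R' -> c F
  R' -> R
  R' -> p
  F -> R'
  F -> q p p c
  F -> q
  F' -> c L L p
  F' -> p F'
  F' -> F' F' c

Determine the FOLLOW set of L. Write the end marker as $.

{ $, c, p }

L is the start symbol, so $ ∈ FOLLOW(L).
In L -> L c p j: add FIRST(c p j) = { c }.
In F' -> c L L p: add FIRST(L p) = { c, p }.
In F' -> c L L p: add FIRST(p) = { p }.
Union: FOLLOW(L) = { $, c, p }.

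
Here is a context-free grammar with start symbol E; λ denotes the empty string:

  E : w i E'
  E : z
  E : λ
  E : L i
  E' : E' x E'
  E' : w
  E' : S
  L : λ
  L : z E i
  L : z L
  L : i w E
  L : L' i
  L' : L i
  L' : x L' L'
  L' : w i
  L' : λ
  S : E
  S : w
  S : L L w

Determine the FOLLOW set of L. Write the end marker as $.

{ i, w, x, z }

In E : L i: add FIRST(i) = { i }.
In L : z L: L is at the end, add FOLLOW(L) = { i, w, x, z }.
In L' : L i: add FIRST(i) = { i }.
In S : L L w: add FIRST(L w) = { i, w, x, z }.
In S : L L w: add FIRST(w) = { w }.
Union: FOLLOW(L) = { i, w, x, z }.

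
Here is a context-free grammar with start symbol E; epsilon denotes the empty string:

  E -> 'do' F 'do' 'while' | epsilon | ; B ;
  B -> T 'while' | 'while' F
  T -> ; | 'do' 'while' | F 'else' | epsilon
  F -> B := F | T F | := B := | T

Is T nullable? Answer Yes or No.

Yes

T has an epsilon-production, so T ⇒ epsilon.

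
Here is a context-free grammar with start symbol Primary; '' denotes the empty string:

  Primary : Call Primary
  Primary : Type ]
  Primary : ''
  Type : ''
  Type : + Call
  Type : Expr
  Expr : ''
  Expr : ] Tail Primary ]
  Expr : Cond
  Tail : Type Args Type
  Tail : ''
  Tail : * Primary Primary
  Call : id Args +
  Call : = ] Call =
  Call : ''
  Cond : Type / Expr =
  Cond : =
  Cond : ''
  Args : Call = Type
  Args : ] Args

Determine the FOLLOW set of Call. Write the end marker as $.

In Primary : Call Primary: add FIRST(Primary)\{''} = { +, /, =, ], id }.
  Since Primary is nullable, also add FOLLOW(Primary) = { $, +, /, =, ], id }.
In Type : + Call: Call is at the end, add FOLLOW(Type) = { +, /, =, ], id }.
In Call : = ] Call =: add FIRST(=) = { = }.
In Args : Call = Type: add FIRST(= Type) = { = }.
Union: FOLLOW(Call) = { $, +, /, =, ], id }.

{ $, +, /, =, ], id }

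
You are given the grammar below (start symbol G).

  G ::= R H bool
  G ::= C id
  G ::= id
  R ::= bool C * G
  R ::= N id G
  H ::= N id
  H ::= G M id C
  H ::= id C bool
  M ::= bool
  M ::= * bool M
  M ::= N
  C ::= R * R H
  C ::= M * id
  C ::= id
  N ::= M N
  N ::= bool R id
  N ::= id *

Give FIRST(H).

From H ::= N id: add FIRST(N) = { *, bool, id }.
From H ::= G M id C: add FIRST(G) = { *, bool, id }.
H ::= id C bool contributes {id}.
Union: FIRST(H) = { *, bool, id }.

{ *, bool, id }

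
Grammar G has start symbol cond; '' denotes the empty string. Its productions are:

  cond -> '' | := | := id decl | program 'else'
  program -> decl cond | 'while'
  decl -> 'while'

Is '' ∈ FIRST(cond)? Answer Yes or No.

cond has an ''-production, so cond ⇒ ''.

Yes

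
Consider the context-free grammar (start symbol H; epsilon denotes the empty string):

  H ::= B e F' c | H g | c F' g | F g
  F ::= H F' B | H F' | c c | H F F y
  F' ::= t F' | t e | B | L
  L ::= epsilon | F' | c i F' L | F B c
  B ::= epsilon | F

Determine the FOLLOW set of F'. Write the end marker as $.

{ c, e, g, t, y }

In H ::= B e F' c: add FIRST(c) = { c }.
In H ::= c F' g: add FIRST(g) = { g }.
In F ::= H F' B: add FIRST(B)\{epsilon} = { c, e }.
  Since B is nullable, also add FOLLOW(F) = { c, e, g, t, y }.
In F ::= H F': F' is at the end, add FOLLOW(F) = { c, e, g, t, y }.
In F' ::= t F': F' is at the end, add FOLLOW(F') = { c, e, g, t, y }.
In L ::= F': F' is at the end, add FOLLOW(L) = { c, e, g, t, y }.
In L ::= c i F' L: add FIRST(L)\{epsilon} = { c, e, t }.
  Since L is nullable, also add FOLLOW(L) = { c, e, g, t, y }.
Union: FOLLOW(F') = { c, e, g, t, y }.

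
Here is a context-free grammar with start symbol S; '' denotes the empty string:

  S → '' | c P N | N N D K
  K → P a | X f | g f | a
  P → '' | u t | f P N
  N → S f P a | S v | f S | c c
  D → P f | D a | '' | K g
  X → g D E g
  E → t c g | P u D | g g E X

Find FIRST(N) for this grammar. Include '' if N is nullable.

{ c, f, v }

From N → S f P a: S nullable, take FIRST(S) ∪ {f} = { c, f, v }.
From N → S v: S nullable, take FIRST(S) ∪ {v} = { c, f, v }.
N → f S contributes {f}.
N → c c contributes {c}.
Union: FIRST(N) = { c, f, v }.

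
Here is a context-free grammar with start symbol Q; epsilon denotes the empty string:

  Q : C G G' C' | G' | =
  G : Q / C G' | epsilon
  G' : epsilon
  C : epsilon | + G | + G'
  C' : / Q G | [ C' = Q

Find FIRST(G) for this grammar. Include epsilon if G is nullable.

{ +, /, =, [, epsilon }

From G : Q / C G': Q nullable, take FIRST(Q) ∪ {/} = { +, /, =, [ }.
G : epsilon contributes epsilon.
Union: FIRST(G) = { +, /, =, [, epsilon }.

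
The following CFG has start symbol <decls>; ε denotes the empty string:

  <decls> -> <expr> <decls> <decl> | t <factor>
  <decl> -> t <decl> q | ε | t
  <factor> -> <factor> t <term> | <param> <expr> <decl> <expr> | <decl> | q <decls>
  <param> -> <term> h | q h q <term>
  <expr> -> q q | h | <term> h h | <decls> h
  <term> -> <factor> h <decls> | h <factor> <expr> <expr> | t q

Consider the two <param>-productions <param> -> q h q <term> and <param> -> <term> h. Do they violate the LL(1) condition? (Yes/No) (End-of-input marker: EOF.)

FIRST(q h q <term>) = { q } and FIRST(<term> h) = { h, q, t }.
Both contain q, so the two alternatives are not disjoint — LL(1) conflict.

Yes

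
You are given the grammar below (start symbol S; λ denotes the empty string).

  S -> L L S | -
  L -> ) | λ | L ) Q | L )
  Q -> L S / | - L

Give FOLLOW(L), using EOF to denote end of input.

In S -> L L S: add FIRST(L S) = { ), - }.
In S -> L L S: add FIRST(S) = { ), - }.
In L -> L ) Q: add FIRST() Q) = { ) }.
In L -> L ): add FIRST()) = { ) }.
In Q -> L S /: add FIRST(S /) = { ), - }.
In Q -> - L: L is at the end, add FOLLOW(Q) = { ), - }.
Union: FOLLOW(L) = { ), - }.

{ ), - }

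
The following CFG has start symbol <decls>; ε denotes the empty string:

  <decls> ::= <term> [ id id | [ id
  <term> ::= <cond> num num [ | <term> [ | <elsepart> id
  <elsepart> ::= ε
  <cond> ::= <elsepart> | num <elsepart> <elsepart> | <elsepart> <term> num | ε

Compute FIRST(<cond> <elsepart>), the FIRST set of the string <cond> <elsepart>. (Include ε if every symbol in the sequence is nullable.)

{ id, num, ε }

Add FIRST(<cond>)\{ε} = { id, num }; <cond> is nullable, continue.
Add FIRST(<elsepart>)\{ε} = {  }; <elsepart> is nullable, continue.
Every symbol is nullable, so include ε.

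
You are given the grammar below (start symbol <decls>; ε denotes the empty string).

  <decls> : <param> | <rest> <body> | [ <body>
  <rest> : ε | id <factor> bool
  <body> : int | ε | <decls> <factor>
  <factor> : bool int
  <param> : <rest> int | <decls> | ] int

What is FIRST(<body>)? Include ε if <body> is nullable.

{ [, ], bool, id, int, ε }

<body> : int contributes {int}.
<body> : ε contributes ε.
From <body> : <decls> <factor>: <decls> nullable, take FIRST(<decls>) ∪ FIRST(<factor>) = { [, ], bool, id, int }.
Union: FIRST(<body>) = { [, ], bool, id, int, ε }.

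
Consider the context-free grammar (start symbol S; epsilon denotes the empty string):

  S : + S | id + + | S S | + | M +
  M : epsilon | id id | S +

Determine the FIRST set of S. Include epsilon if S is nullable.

S : + S contributes {+}.
S : id + + contributes {id}.
From S : S S: add FIRST(S) = { +, id }.
S : + contributes {+}.
From S : M +: M nullable, take FIRST(M) ∪ {+} = { +, id }.
Union: FIRST(S) = { +, id }.

{ +, id }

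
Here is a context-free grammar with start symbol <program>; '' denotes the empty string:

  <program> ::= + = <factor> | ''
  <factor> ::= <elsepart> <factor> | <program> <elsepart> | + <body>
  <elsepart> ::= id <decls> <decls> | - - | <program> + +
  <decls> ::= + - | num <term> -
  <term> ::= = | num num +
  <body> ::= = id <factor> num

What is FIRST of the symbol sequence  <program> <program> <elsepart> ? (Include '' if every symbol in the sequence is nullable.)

Add FIRST(<program>)\{''} = { + }; <program> is nullable, continue.
Add FIRST(<program>)\{''} = { + }; <program> is nullable, continue.
Add FIRST(<elsepart>) = { +, -, id }; <elsepart> is not nullable, stop.

{ +, -, id }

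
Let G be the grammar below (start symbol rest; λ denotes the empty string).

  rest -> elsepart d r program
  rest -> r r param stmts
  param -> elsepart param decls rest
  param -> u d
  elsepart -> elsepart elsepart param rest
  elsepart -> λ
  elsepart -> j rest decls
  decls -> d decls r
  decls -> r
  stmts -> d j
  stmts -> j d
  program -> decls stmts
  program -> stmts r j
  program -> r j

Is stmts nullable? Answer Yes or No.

No

Nullable nonterminals: elsepart.
No production of stmts has an RHS whose symbols are all nullable, so stmts is not nullable.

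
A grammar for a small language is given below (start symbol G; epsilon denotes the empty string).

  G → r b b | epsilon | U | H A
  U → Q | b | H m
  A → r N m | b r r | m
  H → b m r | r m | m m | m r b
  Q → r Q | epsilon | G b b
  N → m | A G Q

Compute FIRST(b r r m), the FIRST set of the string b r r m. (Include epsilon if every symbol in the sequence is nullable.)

{ b }

b is a terminal; add {b} and stop.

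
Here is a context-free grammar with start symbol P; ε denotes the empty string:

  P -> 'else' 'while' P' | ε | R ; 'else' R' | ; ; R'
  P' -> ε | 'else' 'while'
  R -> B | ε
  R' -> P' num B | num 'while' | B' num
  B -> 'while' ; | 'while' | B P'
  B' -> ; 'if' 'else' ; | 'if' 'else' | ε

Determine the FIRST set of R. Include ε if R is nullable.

From R -> B: add FIRST(B) = { 'while' }.
R -> ε contributes ε.
Union: FIRST(R) = { 'while', ε }.

{ 'while', ε }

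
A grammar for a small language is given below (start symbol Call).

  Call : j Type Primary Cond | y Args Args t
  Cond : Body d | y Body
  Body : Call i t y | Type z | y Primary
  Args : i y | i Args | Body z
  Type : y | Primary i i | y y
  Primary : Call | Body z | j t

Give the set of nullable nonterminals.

No nonterminal has an empty production or an RHS whose symbols are all nullable.

{ } (none)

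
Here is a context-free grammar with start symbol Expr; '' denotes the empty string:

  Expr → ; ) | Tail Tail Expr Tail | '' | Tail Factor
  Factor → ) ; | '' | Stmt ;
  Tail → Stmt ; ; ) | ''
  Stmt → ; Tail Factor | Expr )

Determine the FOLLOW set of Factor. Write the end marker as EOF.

In Expr → Tail Factor: Factor is at the end, add FOLLOW(Expr) = { EOF, ), ; }.
In Stmt → ; Tail Factor: Factor is at the end, add FOLLOW(Stmt) = { ; }.
Union: FOLLOW(Factor) = { EOF, ), ; }.

{ EOF, ), ; }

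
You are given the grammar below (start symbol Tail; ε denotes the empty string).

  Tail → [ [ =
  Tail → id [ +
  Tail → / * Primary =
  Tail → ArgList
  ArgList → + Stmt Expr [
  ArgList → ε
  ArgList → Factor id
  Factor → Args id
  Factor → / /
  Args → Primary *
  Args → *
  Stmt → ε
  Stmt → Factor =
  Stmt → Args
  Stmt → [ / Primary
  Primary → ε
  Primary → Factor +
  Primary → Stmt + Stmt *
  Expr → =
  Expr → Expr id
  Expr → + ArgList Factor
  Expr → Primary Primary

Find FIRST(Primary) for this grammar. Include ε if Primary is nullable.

Primary → ε contributes ε.
From Primary → Factor +: add FIRST(Factor) = { *, +, /, [ }.
From Primary → Stmt + Stmt *: Stmt nullable, take FIRST(Stmt) ∪ {+} = { *, +, /, [ }.
Union: FIRST(Primary) = { *, +, /, [, ε }.

{ *, +, /, [, ε }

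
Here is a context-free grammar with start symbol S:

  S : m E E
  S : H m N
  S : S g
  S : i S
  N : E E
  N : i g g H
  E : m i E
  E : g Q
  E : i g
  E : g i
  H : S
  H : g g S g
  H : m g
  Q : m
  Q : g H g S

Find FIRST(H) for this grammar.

From H : S: add FIRST(S) = { g, i, m }.
H : g g S g contributes {g}.
H : m g contributes {m}.
Union: FIRST(H) = { g, i, m }.

{ g, i, m }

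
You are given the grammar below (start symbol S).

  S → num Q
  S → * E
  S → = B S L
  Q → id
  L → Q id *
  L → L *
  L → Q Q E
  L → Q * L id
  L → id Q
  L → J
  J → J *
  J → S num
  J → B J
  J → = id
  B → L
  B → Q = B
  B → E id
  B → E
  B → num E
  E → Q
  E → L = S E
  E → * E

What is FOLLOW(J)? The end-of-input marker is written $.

In L → J: J is at the end, add FOLLOW(L) = { $, *, =, id, num }.
In J → J *: add FIRST(*) = { * }.
In J → B J: J is at the end, add FOLLOW(J) = { $, *, =, id, num }.
Union: FOLLOW(J) = { $, *, =, id, num }.

{ $, *, =, id, num }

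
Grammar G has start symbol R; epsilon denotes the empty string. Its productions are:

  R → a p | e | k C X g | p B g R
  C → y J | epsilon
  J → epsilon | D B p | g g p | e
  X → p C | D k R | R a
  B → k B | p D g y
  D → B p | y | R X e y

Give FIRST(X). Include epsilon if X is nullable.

{ a, e, k, p, y }

X → p C contributes {p}.
From X → D k R: add FIRST(D) = { a, e, k, p, y }.
From X → R a: add FIRST(R) = { a, e, k, p }.
Union: FIRST(X) = { a, e, k, p, y }.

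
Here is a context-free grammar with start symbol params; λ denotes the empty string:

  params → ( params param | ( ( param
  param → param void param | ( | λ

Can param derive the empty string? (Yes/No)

param has an λ-production, so param ⇒ λ.

Yes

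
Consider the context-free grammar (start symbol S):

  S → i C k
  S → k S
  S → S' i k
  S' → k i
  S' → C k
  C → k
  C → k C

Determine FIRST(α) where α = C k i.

{ k }

Add FIRST(C) = { k }; C is not nullable, stop.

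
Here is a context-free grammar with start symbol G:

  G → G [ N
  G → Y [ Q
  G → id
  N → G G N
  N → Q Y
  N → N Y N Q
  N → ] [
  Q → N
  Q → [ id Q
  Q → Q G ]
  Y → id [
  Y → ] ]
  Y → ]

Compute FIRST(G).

{ ], id }

From G → G [ N: add FIRST(G) = { ], id }.
From G → Y [ Q: add FIRST(Y) = { ], id }.
G → id contributes {id}.
Union: FIRST(G) = { ], id }.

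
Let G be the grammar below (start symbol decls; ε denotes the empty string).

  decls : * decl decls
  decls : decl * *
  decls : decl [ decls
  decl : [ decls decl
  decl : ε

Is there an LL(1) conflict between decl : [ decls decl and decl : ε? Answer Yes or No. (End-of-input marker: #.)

FIRST([ decls decl) = { [ } and FIRST(ε) = { ε }.
The second alternative is nullable and FOLLOW(decl) = { *, [ } shares [ with FIRST of the first — conflict.

Yes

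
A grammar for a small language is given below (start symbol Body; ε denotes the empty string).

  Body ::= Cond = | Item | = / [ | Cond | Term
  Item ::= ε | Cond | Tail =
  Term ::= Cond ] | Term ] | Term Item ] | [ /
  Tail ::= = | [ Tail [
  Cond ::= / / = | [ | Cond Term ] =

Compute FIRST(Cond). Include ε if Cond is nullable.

Cond ::= / / = contributes {/}.
Cond ::= [ contributes {[}.
From Cond ::= Cond Term ] =: add FIRST(Cond) = { /, [ }.
Union: FIRST(Cond) = { /, [ }.

{ /, [ }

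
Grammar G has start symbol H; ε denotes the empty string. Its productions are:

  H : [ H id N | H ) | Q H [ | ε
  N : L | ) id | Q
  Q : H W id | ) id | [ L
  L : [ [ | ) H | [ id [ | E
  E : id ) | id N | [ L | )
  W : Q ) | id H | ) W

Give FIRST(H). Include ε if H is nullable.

{ ), [, id, ε }

H : [ H id N contributes {[}.
From H : H ): H nullable, take FIRST(H) ∪ {)} = { ), [, id }.
From H : Q H [: add FIRST(Q) = { ), [, id }.
H : ε contributes ε.
Union: FIRST(H) = { ), [, id, ε }.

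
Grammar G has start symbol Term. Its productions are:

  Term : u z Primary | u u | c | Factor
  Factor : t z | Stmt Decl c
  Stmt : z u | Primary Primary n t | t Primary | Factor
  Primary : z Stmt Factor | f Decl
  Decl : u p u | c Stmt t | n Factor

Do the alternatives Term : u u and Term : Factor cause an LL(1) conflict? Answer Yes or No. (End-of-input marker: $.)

FIRST(u u) = { u } and FIRST(Factor) = { f, t, z }.
The FIRST sets are disjoint and neither alternative is nullable — no conflict.

No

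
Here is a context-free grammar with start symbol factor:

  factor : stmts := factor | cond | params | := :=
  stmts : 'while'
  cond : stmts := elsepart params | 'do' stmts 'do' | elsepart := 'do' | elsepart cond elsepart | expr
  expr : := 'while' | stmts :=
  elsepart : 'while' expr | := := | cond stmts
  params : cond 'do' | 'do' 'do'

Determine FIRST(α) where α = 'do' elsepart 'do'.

{ 'do' }

'do' is a terminal; add {'do'} and stop.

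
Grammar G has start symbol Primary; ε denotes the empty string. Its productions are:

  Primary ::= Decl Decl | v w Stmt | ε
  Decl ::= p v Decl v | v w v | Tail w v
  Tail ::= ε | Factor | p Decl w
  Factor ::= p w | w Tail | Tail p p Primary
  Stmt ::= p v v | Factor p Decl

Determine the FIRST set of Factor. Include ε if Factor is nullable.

Factor ::= p w contributes {p}.
Factor ::= w Tail contributes {w}.
From Factor ::= Tail p p Primary: Tail nullable, take FIRST(Tail) ∪ {p} = { p, w }.
Union: FIRST(Factor) = { p, w }.

{ p, w }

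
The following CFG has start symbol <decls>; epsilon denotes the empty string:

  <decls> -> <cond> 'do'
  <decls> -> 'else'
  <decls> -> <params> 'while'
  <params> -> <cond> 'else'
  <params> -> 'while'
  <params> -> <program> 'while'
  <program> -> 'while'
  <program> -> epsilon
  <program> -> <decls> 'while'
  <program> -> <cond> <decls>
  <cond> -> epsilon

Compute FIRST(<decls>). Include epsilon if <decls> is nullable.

{ 'do', 'else', 'while' }

From <decls> -> <cond> 'do': <cond> nullable, take FIRST(<cond>) ∪ {'do'} = { 'do' }.
<decls> -> 'else' contributes {'else'}.
From <decls> -> <params> 'while': add FIRST(<params>) = { 'do', 'else', 'while' }.
Union: FIRST(<decls>) = { 'do', 'else', 'while' }.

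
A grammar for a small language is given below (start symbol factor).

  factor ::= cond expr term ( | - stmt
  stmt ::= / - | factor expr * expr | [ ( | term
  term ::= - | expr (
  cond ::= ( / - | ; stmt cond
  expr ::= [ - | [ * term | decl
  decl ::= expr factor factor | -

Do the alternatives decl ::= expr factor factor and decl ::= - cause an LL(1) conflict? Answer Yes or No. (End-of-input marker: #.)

Yes

FIRST(expr factor factor) = { -, [ } and FIRST(-) = { - }.
Both contain -, so the two alternatives are not disjoint — LL(1) conflict.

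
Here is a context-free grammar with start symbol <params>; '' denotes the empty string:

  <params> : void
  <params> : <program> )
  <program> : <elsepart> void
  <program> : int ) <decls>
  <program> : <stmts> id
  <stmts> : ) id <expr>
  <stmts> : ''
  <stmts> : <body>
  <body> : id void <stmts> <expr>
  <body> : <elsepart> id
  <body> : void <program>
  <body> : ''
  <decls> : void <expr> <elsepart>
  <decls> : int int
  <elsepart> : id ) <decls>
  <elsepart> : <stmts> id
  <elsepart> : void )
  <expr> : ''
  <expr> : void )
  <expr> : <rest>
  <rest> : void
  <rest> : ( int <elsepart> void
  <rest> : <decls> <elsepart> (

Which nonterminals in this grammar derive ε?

{ <body>, <expr>, <stmts> }

Directly nullable (have an ''-production): <stmts>, <body>, <expr>.
No other nonterminal has a production whose RHS symbols are all nullable.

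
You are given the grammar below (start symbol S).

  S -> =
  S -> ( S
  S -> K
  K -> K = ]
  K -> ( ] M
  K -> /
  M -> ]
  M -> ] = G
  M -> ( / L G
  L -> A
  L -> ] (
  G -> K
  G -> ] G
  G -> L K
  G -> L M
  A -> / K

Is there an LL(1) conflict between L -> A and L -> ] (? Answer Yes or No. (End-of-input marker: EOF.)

No

FIRST(A) = { / } and FIRST(] () = { ] }.
The FIRST sets are disjoint and neither alternative is nullable — no conflict.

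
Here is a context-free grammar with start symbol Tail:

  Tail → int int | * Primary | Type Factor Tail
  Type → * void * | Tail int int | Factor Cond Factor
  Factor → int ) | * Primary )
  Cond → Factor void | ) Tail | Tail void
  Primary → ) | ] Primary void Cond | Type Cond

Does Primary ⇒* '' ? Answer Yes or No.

No

No nonterminal in this grammar is nullable.
No production of Primary has an RHS whose symbols are all nullable, so Primary is not nullable.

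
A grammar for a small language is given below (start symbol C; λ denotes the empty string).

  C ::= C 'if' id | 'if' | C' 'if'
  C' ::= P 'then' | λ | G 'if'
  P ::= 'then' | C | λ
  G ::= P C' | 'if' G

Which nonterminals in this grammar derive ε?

{ C', G, P }

Directly nullable (have an λ-production): C', P.
G ::= P C' with every symbol nullable, so G is nullable.
No other nonterminal has a production whose RHS symbols are all nullable.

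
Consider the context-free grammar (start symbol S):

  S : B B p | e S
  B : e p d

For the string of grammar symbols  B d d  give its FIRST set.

{ e }

Add FIRST(B) = { e }; B is not nullable, stop.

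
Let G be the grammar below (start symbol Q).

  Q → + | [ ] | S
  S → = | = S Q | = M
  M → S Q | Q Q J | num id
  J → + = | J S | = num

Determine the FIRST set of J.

J → + = contributes {+}.
From J → J S: add FIRST(J) = { +, = }.
J → = num contributes {=}.
Union: FIRST(J) = { +, = }.

{ +, = }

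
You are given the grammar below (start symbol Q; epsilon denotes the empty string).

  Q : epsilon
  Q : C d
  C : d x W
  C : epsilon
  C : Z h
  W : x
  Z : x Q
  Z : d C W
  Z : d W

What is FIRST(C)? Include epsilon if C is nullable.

{ d, x, epsilon }

C : d x W contributes {d}.
C : epsilon contributes epsilon.
From C : Z h: add FIRST(Z) = { d, x }.
Union: FIRST(C) = { d, x, epsilon }.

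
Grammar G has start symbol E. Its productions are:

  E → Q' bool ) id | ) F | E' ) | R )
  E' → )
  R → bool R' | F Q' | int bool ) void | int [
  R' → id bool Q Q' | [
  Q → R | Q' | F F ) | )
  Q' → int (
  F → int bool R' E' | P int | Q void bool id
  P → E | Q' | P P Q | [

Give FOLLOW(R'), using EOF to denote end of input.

In R → bool R': R' is at the end, add FOLLOW(R) = { ), [, bool, int, void }.
In F → int bool R' E': add FIRST(E') = { ) }.
Union: FOLLOW(R') = { ), [, bool, int, void }.

{ ), [, bool, int, void }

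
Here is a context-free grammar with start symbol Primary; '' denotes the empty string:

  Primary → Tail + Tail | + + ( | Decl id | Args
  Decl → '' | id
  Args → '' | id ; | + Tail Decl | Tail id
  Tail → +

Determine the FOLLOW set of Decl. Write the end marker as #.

In Primary → Decl id: add FIRST(id) = { id }.
In Args → + Tail Decl: Decl is at the end, add FOLLOW(Args) = { # }.
Union: FOLLOW(Decl) = { #, id }.

{ #, id }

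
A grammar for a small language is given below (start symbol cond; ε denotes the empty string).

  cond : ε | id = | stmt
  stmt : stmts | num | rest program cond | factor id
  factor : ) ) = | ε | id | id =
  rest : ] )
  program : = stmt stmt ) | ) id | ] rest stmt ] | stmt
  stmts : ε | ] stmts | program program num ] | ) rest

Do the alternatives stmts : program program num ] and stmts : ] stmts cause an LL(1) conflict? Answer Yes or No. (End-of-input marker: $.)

FIRST(program program num ]) = { ), =, ], id, num } and FIRST(] stmts) = { ] }.
Both contain ], so the two alternatives are not disjoint — LL(1) conflict.

Yes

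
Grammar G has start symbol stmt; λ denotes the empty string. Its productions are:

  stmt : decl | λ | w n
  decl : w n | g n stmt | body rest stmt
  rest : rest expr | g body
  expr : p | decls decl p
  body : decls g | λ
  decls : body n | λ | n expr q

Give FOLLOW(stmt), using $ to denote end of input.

stmt is the start symbol, so $ ∈ FOLLOW(stmt).
In decl : g n stmt: stmt is at the end, add FOLLOW(decl) = { $, p }.
In decl : body rest stmt: stmt is at the end, add FOLLOW(decl) = { $, p }.
Union: FOLLOW(stmt) = { $, p }.

{ $, p }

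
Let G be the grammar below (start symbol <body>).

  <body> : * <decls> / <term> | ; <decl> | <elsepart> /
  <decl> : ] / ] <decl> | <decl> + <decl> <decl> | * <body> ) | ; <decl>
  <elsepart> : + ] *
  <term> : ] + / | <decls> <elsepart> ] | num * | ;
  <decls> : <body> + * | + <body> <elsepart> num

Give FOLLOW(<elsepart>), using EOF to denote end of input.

{ /, ], num }

In <body> : <elsepart> /: add FIRST(/) = { / }.
In <term> : <decls> <elsepart> ]: add FIRST(]) = { ] }.
In <decls> : + <body> <elsepart> num: add FIRST(num) = { num }.
Union: FOLLOW(<elsepart>) = { /, ], num }.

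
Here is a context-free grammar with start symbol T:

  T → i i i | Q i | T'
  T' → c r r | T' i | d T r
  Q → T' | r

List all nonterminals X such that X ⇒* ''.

No nonterminal has an empty production or an RHS whose symbols are all nullable.

{ } (none)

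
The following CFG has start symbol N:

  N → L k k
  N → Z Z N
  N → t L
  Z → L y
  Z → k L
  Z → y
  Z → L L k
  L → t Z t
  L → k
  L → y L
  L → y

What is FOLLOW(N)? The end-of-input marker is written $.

{ $ }

N is the start symbol, so $ ∈ FOLLOW(N).
In N → Z Z N: N is at the end, add FOLLOW(N) = { $ }.
Union: FOLLOW(N) = { $ }.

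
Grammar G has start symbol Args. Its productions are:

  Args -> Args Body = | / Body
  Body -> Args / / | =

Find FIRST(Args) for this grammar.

From Args -> Args Body =: add FIRST(Args) = { / }.
Args -> / Body contributes {/}.
Union: FIRST(Args) = { / }.

{ / }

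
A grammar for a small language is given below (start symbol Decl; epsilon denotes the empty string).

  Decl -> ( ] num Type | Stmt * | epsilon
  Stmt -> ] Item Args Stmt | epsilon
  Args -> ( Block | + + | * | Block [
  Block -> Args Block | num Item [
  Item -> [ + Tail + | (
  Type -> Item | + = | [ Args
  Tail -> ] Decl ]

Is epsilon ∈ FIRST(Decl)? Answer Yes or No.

Yes

Decl has an epsilon-production, so Decl ⇒ epsilon.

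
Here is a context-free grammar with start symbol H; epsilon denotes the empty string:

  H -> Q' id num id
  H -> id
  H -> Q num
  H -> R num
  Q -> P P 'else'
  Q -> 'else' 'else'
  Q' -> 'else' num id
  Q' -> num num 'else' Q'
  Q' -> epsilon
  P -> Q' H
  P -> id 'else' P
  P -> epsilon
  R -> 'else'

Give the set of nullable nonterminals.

Directly nullable (have an epsilon-production): Q', P.
No other nonterminal has a production whose RHS symbols are all nullable.

{ P, Q' }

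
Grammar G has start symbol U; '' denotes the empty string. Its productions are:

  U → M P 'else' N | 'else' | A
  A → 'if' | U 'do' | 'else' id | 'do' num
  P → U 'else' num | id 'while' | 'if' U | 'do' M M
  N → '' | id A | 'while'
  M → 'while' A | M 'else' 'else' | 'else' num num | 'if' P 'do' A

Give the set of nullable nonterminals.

Directly nullable (have an ''-production): N.
No other nonterminal has a production whose RHS symbols are all nullable.

{ N }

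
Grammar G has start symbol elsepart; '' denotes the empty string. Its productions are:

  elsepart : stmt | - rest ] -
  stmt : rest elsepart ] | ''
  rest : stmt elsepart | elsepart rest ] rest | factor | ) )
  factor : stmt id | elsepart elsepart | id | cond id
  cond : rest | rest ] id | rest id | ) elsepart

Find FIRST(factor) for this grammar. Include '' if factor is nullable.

From factor : stmt id: stmt nullable, take FIRST(stmt) ∪ {id} = { ), -, ], id }.
From factor : elsepart elsepart: elsepart, elsepart nullable, take FIRST(elsepart) ∪ FIRST(elsepart) = { ), -, ], id }; also '' since the whole RHS is nullable.
factor : id contributes {id}.
From factor : cond id: cond nullable, take FIRST(cond) ∪ {id} = { ), -, ], id }.
Union: FIRST(factor) = { ), -, ], id, '' }.

{ ), -, ], id, '' }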